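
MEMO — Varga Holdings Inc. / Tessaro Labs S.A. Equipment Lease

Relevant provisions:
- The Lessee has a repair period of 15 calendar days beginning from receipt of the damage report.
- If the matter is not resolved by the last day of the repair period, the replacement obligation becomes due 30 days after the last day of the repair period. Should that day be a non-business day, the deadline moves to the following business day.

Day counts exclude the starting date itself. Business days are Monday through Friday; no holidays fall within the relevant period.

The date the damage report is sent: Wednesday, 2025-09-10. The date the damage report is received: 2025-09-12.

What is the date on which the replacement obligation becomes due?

2025-10-27

The last day of the repair period: 15 calendar days after 2025-09-12 is 2025-09-27.
The date on which the replacement obligation becomes due: 2025-09-27 + 30 days = 2025-10-27. 2025-10-27 is a Monday, so no roll-forward applies.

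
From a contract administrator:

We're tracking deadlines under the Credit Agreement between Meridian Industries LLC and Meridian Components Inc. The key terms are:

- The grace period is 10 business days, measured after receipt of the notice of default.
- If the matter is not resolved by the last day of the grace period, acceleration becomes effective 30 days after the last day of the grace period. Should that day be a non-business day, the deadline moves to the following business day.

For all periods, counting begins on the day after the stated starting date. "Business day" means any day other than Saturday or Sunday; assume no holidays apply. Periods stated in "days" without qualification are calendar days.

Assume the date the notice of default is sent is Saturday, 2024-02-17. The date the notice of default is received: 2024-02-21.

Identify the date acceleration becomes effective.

The last day of the grace period: counting 10 business days from Wednesday, 2024-02-21 (Feb 22, Feb 23, Feb 26, Feb 27, Feb 28, Feb 29, Mar 1, Mar 4, Mar 5, Mar 6, skipping weekends) reaches Wednesday, 2024-03-06.
Adding 30 calendar days to 2024-03-06 gives 2024-04-05, which is the date acceleration becomes effective. 2024-04-05 is a Friday, so no roll-forward applies.

2024-04-05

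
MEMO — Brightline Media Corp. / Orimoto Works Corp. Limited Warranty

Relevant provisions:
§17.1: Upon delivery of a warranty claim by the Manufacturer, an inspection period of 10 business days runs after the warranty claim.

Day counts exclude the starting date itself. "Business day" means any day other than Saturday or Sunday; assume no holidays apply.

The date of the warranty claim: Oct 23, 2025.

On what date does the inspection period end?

Nov 6, 2025

The last day of the inspection period: counting 10 business days from Thursday, Oct 23, 2025 (Oct 24, Oct 27, Oct 28, Oct 29, Oct 30, Oct 31, Nov 3, Nov 4, Nov 5, Nov 6, skipping weekends) reaches Thursday, Nov 6, 2025.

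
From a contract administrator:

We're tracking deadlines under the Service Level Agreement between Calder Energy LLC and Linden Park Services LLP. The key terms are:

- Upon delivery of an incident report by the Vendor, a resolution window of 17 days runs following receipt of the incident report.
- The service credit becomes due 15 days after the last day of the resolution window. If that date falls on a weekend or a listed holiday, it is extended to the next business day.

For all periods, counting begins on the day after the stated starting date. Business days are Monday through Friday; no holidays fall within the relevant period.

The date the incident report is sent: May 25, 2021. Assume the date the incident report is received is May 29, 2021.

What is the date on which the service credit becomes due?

Jun 30, 2021

The last day of the resolution window: 17 calendar days after May 29, 2021 is Jun 15, 2021.
The date on which the service credit becomes due: 15 calendar days after Jun 15, 2021 is Jun 30, 2021. Jun 30, 2021 is a Wednesday, so no roll-forward applies.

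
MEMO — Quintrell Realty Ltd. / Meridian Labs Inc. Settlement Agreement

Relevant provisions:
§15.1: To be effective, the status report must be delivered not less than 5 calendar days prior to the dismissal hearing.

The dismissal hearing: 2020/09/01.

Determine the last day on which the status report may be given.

2020/08/27

2020/09/01 minus 5 days is 2020/08/27.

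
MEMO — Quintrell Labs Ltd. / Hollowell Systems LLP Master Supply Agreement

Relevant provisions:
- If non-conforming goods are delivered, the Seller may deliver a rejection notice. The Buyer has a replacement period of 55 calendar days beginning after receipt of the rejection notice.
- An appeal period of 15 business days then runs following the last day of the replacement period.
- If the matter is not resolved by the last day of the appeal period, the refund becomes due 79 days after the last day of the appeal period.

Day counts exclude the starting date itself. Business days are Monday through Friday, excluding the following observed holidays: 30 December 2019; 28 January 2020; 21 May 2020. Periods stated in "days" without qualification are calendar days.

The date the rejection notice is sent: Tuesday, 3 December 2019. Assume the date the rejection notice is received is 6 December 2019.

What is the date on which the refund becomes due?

9 May 2020

The last day of the replacement period: 6 December 2019 + 55 days = 30 January 2020.
The last day of the appeal period: counting 15 business days from Thursday, 30 January 2020 (Jan 31, Feb 3, Feb 4, Feb 5, …, Feb 18, Feb 19, Feb 20, skipping weekends) reaches Thursday, 20 February 2020.
The date on which the refund becomes due: 79 calendar days after 20 February 2020 is 9 May 2020.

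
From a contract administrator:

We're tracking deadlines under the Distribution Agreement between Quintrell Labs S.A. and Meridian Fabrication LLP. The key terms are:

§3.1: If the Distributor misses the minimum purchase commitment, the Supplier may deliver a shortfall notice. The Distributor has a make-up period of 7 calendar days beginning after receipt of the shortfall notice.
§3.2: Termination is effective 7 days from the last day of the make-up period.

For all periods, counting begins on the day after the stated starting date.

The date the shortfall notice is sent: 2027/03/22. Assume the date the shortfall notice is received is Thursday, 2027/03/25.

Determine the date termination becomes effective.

Adding 7 calendar days to 2027/03/25 gives 2027/04/01, which is the last day of the make-up period.
The date termination becomes effective: 2027/04/01 + 7 days = 2027/04/08.

2027/04/08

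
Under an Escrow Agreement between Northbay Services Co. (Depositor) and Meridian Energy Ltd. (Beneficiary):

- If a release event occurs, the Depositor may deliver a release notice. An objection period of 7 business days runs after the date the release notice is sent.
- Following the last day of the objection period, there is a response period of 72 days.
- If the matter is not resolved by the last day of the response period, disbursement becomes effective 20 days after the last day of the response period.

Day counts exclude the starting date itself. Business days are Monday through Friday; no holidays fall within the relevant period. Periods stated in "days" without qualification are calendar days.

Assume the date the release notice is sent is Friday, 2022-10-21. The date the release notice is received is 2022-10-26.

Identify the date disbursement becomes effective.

From Friday, 2022-10-21, 7 business days (Oct 24, Oct 25, Oct 26, Oct 27, Oct 28, Oct 31, Nov 1, skipping weekends) brings us to Tuesday, 2022-11-01, which is the last day of the objection period.
The last day of the response period: 72 calendar days after 2022-11-01 is 2023-01-12.
The date disbursement becomes effective: 2023-01-12 + 20 days = 2023-02-01.

2023-02-01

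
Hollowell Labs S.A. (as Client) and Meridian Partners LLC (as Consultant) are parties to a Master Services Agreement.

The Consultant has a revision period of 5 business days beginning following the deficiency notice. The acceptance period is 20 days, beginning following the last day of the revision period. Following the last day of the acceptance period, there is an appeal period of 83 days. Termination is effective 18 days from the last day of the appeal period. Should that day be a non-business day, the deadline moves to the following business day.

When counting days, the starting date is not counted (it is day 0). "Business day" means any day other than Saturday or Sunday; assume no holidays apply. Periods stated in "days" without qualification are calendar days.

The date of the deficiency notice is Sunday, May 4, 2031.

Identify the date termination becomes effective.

September 8, 2031

The last day of the revision period: 5 business days after Sunday, May 4, 2031, skipping weekends — May 5, May 6, May 7, May 8, May 9 — lands on Friday, May 9, 2031.
Adding 20 calendar days to May 9, 2031 gives May 29, 2031, which is the last day of the acceptance period.
The last day of the appeal period: May 29, 2031 + 83 days = August 20, 2031.
Adding 18 calendar days to August 20, 2031 gives September 7, 2031, which is the date termination becomes effective. That falls on a Sunday, so it rolls to the next business day, Monday, September 8, 2031.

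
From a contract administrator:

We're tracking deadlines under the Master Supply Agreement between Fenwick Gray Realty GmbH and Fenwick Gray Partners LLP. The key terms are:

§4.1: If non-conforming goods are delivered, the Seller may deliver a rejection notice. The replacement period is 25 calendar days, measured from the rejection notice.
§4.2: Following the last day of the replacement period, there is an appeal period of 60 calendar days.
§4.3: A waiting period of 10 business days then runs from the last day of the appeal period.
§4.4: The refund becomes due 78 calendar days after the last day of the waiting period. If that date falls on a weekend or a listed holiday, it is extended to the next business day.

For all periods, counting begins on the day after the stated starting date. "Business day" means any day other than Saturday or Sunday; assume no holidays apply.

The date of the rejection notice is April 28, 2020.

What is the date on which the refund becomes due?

The last day of the replacement period: April 28, 2020 + 25 days = May 23, 2020.
Adding 60 calendar days to May 23, 2020 gives July 22, 2020, which is the last day of the appeal period.
The last day of the waiting period: counting 10 business days from Wednesday, July 22, 2020 (Jul 23, Jul 24, Jul 27, Jul 28, Jul 29, Jul 30, Jul 31, Aug 3, Aug 4, Aug 5, skipping weekends) reaches Wednesday, August 5, 2020.
The date on which the refund becomes due: 78 calendar days after August 5, 2020 is October 22, 2020. October 22, 2020 is a Thursday, so no roll-forward applies.

October 22, 2020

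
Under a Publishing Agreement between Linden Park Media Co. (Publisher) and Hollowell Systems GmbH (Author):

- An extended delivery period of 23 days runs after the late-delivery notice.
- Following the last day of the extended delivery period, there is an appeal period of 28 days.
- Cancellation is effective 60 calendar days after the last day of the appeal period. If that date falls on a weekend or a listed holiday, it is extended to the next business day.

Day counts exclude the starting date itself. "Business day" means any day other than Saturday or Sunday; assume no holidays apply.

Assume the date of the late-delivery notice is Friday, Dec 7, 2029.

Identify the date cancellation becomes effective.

Mar 28, 2030

The last day of the extended delivery period: 23 calendar days after Dec 7, 2029 is Dec 30, 2029.
Adding 28 calendar days to Dec 30, 2029 gives Jan 27, 2030, which is the last day of the appeal period.
The date cancellation becomes effective: Jan 27, 2030 + 60 days = Mar 28, 2030. Mar 28, 2030 is a Thursday, so no roll-forward applies.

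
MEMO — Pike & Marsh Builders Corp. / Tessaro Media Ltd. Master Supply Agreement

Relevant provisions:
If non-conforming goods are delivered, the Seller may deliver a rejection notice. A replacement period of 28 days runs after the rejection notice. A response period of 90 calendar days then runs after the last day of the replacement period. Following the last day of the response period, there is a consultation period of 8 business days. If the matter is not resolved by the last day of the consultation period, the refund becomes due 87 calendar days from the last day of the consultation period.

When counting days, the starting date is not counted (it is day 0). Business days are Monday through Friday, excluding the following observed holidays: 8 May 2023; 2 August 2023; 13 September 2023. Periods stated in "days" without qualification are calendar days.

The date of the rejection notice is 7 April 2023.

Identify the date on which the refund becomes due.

The last day of the replacement period: 7 April 2023 + 28 days = 5 May 2023.
The last day of the response period: 90 calendar days after 5 May 2023 is 3 August 2023.
The last day of the consultation period: counting 8 business days from Thursday, 3 August 2023 (Aug 4, Aug 7, Aug 8, Aug 9, Aug 10, Aug 11, Aug 14, Aug 15, skipping weekends) reaches Tuesday, 15 August 2023.
The date on which the refund becomes due: 87 calendar days after 15 August 2023 is 10 November 2023.

10 November 2023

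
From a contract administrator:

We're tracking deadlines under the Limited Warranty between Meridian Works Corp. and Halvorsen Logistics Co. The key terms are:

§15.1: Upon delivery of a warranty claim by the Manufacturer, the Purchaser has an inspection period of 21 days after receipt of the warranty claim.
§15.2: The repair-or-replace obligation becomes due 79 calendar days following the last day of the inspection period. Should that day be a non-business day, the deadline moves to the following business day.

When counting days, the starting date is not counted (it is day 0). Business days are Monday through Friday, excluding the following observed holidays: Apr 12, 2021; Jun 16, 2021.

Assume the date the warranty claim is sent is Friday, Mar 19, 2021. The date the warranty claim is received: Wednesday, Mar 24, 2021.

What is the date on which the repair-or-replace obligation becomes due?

The last day of the inspection period: 21 calendar days after Mar 24, 2021 is Apr 14, 2021.
The date on which the repair-or-replace obligation becomes due: 79 calendar days after Apr 14, 2021 is Jul 2, 2021. Jul 2, 2021 is a Friday and is not a listed holiday, so no roll-forward applies.

Jul 2, 2021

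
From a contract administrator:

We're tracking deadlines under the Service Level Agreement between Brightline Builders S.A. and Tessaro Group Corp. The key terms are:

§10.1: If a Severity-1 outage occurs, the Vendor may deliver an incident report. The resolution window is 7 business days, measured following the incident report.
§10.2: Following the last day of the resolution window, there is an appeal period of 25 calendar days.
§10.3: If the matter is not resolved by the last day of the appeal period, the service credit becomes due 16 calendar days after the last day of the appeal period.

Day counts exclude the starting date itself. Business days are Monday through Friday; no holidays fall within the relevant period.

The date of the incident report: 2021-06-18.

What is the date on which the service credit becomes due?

2021-08-09

The last day of the resolution window: counting 7 business days from Friday, 2021-06-18 (Jun 21, Jun 22, Jun 23, Jun 24, Jun 25, Jun 28, Jun 29, skipping weekends) reaches Tuesday, 2021-06-29.
The last day of the appeal period: 25 calendar days after 2021-06-29 is 2021-07-24.
The date on which the service credit becomes due: 2021-07-24 + 16 days = 2021-08-09.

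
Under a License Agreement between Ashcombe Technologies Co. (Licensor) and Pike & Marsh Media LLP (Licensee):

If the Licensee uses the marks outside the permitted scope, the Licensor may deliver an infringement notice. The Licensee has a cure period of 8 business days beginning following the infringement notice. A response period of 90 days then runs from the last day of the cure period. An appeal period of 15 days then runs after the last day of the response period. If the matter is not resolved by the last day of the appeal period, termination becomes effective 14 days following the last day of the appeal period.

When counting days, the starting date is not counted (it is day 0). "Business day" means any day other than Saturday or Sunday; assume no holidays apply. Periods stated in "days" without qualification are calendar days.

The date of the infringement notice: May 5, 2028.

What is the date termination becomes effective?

Sep 13, 2028

From Friday, May 5, 2028, 8 business days (May 8, May 9, May 10, May 11, May 12, May 15, May 16, May 17, skipping weekends) brings us to Wednesday, May 17, 2028, which is the last day of the cure period.
Adding 90 calendar days to May 17, 2028 gives Aug 15, 2028, which is the last day of the response period.
Adding 15 calendar days to Aug 15, 2028 gives Aug 30, 2028, which is the last day of the appeal period.
The date termination becomes effective: 14 calendar days after Aug 30, 2028 is Sep 13, 2028.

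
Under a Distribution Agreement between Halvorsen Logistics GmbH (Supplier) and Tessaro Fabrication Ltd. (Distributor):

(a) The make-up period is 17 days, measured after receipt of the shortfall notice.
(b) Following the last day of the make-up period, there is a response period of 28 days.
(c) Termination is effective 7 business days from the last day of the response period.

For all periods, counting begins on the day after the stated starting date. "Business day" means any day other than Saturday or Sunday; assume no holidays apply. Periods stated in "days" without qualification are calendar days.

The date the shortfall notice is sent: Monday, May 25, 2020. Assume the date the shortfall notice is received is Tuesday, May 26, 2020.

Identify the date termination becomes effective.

July 21, 2020

The last day of the make-up period: May 26, 2020 + 17 days = June 12, 2020.
The last day of the response period: 28 calendar days after June 12, 2020 is July 10, 2020.
From Friday, July 10, 2020, 7 business days (Jul 13, Jul 14, Jul 15, Jul 16, Jul 17, Jul 20, Jul 21, skipping weekends) brings us to Tuesday, July 21, 2020, which is the date termination becomes effective.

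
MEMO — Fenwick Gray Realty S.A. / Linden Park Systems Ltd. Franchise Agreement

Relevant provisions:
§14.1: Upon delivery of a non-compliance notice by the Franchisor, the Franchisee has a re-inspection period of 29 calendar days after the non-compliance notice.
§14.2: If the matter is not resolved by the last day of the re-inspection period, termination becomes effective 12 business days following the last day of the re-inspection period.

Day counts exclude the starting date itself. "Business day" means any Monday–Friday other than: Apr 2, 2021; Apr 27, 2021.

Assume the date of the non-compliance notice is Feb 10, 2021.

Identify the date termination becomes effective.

The last day of the re-inspection period: Feb 10, 2021 + 29 days = Mar 11, 2021.
The date termination becomes effective: 12 business days after Thursday, Mar 11, 2021, skipping weekends — Mar 12, Mar 15, Mar 16, Mar 17, …, Mar 25, Mar 26, Mar 29 — lands on Monday, Mar 29, 2021.

Mar 29, 2021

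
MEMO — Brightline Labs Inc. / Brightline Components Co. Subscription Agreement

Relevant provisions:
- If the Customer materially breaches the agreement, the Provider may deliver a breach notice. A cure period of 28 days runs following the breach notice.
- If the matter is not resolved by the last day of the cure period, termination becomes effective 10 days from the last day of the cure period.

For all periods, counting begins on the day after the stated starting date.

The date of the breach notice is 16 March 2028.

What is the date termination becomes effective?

Adding 28 calendar days to 16 March 2028 gives 13 April 2028, which is the last day of the cure period.
Adding 10 calendar days to 13 April 2028 gives 23 April 2028, which is the date termination becomes effective.

23 April 2028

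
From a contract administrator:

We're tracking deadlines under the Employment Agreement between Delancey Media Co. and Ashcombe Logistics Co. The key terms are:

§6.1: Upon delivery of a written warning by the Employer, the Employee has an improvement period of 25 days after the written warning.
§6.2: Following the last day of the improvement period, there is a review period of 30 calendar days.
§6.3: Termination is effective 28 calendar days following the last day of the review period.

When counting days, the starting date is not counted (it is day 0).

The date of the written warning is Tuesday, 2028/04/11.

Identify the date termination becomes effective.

The last day of the improvement period: 2028/04/11 + 25 days = 2028/05/06.
The last day of the review period: 30 calendar days after 2028/05/06 is 2028/06/05.
The date termination becomes effective: 28 calendar days after 2028/06/05 is 2028/07/03.

2028/07/03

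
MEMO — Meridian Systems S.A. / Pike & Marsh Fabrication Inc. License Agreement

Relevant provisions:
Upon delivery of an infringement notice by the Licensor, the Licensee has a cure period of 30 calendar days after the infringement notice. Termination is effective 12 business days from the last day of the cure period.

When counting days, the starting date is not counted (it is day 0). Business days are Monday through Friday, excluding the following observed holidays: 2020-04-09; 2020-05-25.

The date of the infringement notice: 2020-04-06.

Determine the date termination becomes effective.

2020-05-22

Adding 30 calendar days to 2020-04-06 gives 2020-05-06, which is the last day of the cure period.
The date termination becomes effective: 12 business days after Wednesday, 2020-05-06, skipping weekends — May 7, May 8, May 11, May 12, …, May 20, May 21, May 22 — lands on Friday, 2020-05-22.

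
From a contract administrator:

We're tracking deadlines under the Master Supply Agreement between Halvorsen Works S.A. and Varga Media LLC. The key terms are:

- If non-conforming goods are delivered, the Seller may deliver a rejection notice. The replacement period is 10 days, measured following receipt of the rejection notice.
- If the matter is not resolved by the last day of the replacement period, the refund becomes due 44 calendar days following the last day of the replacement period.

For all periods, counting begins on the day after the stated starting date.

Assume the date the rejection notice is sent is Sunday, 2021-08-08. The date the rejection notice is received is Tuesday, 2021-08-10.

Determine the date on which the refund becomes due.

2021-10-03

Adding 10 calendar days to 2021-08-10 gives 2021-08-20, which is the last day of the replacement period.
The date on which the refund becomes due: 44 calendar days after 2021-08-20 is 2021-10-03.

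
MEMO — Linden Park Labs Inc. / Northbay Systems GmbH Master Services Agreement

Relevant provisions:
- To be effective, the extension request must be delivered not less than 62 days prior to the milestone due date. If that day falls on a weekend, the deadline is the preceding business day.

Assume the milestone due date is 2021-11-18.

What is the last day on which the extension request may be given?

2021-09-17

2021-11-18 minus 62 days is 2021-09-17. That is a Friday, so no adjustment is needed.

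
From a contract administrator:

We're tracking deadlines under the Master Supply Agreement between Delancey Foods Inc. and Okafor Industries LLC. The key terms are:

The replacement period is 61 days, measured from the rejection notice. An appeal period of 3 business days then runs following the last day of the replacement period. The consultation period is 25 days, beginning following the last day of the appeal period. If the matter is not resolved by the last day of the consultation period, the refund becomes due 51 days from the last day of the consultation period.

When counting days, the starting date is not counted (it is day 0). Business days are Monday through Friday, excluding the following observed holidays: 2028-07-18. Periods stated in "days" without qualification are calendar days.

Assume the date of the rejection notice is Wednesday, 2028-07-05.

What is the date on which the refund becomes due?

The last day of the replacement period: 2028-07-05 + 61 days = 2028-09-04.
The last day of the appeal period: counting 3 business days from Monday, 2028-09-04 (Sep 5, Sep 6, Sep 7, skipping weekends) reaches Thursday, 2028-09-07.
The last day of the consultation period: 2028-09-07 + 25 days = 2028-10-02.
The date on which the refund becomes due: 2028-10-02 + 51 days = 2028-11-22.

2028-11-22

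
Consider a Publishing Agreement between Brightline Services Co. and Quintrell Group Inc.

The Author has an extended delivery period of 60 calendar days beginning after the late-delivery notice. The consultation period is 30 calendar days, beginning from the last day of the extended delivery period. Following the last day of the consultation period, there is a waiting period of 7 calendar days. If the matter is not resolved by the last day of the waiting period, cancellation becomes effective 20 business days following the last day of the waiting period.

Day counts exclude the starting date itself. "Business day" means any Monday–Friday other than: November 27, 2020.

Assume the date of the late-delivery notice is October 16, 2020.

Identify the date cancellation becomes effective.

February 18, 2021

The last day of the extended delivery period: October 16, 2020 + 60 days = December 15, 2020.
Adding 30 calendar days to December 15, 2020 gives January 14, 2021, which is the last day of the consultation period.
The last day of the waiting period: January 14, 2021 + 7 days = January 21, 2021.
The date cancellation becomes effective: 20 business days after Thursday, January 21, 2021, skipping weekends — Jan 22, Jan 25, Jan 26, Jan 27, …, Feb 16, Feb 17, Feb 18 — lands on Thursday, February 18, 2021.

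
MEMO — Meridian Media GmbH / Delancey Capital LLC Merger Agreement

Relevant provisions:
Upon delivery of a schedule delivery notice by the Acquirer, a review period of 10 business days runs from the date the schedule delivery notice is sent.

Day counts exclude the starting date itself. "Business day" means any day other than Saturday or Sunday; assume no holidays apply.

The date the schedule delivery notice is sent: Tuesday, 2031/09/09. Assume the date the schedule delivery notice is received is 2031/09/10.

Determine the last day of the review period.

The last day of the review period: 10 business days after Tuesday, 2031/09/09, skipping weekends — Sep 10, Sep 11, Sep 12, Sep 15, Sep 16, Sep 17, Sep 18, Sep 19, Sep 22, Sep 23 — lands on Tuesday, 2031/09/23.

2031/09/23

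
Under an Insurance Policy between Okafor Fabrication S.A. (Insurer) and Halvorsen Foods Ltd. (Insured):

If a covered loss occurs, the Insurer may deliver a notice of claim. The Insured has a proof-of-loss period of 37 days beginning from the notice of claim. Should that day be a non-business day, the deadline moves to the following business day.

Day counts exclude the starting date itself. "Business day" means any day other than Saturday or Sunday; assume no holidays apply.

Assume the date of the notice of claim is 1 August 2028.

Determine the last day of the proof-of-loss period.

The last day of the proof-of-loss period: 37 calendar days after 1 August 2028 is 7 September 2028. 7 September 2028 is a Thursday, so no roll-forward applies.

7 September 2028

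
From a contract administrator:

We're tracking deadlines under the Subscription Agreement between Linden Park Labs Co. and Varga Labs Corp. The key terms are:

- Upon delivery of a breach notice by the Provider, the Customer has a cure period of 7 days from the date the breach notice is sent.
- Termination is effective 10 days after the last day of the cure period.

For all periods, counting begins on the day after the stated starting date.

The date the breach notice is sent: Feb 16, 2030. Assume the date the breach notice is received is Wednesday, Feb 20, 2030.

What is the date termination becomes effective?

Mar 5, 2030

Adding 7 calendar days to Feb 16, 2030 gives Feb 23, 2030, which is the last day of the cure period.
The date termination becomes effective: 10 calendar days after Feb 23, 2030 is Mar 5, 2030.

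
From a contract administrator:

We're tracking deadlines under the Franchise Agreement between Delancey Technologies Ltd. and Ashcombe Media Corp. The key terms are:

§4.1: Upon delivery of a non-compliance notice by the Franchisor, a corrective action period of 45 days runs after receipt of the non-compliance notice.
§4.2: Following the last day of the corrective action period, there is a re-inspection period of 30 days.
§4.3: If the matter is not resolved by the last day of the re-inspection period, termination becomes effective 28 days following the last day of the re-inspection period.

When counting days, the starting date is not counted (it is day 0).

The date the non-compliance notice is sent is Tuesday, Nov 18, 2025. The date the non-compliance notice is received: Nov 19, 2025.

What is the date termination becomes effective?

The last day of the corrective action period: Nov 19, 2025 + 45 days = Jan 3, 2026.
Adding 30 calendar days to Jan 3, 2026 gives Feb 2, 2026, which is the last day of the re-inspection period.
The date termination becomes effective: Feb 2, 2026 + 28 days = Mar 2, 2026.

Mar 2, 2026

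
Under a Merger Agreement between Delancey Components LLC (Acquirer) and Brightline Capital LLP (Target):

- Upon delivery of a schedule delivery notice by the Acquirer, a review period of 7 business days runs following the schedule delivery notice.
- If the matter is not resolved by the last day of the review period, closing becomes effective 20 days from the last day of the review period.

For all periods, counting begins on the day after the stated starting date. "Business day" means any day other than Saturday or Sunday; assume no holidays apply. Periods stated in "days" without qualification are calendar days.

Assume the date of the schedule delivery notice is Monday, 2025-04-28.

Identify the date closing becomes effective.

2025-05-27

The last day of the review period: counting 7 business days from Monday, 2025-04-28 (Apr 29, Apr 30, May 1, May 2, May 5, May 6, May 7, skipping weekends) reaches Wednesday, 2025-05-07.
The date closing becomes effective: 2025-05-07 + 20 days = 2025-05-27.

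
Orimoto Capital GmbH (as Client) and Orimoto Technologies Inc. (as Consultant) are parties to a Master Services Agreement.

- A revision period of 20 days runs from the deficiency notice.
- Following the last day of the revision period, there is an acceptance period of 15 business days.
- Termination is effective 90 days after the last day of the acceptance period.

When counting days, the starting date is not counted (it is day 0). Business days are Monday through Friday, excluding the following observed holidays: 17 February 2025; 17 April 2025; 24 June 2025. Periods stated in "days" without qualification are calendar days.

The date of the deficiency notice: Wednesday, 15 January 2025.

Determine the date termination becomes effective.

Adding 20 calendar days to 15 January 2025 gives 4 February 2025, which is the last day of the revision period.
The last day of the acceptance period: counting 15 business days from Tuesday, 4 February 2025 (Feb 5, Feb 6, Feb 7, Feb 10, …, Feb 24, Feb 25, Feb 26, skipping weekends and the listed holiday on Feb 17) reaches Wednesday, 26 February 2025.
Adding 90 calendar days to 26 February 2025 gives 27 May 2025, which is the date termination becomes effective.

27 May 2025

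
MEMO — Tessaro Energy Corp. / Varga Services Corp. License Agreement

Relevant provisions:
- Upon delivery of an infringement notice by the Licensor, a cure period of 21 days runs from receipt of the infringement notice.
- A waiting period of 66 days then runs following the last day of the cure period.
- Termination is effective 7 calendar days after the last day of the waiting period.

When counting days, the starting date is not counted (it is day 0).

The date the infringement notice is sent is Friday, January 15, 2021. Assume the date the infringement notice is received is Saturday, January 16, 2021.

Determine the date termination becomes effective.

April 20, 2021

The last day of the cure period: January 16, 2021 + 21 days = February 6, 2021.
Adding 66 calendar days to February 6, 2021 gives April 13, 2021, which is the last day of the waiting period.
Adding 7 calendar days to April 13, 2021 gives April 20, 2021, which is the date termination becomes effective.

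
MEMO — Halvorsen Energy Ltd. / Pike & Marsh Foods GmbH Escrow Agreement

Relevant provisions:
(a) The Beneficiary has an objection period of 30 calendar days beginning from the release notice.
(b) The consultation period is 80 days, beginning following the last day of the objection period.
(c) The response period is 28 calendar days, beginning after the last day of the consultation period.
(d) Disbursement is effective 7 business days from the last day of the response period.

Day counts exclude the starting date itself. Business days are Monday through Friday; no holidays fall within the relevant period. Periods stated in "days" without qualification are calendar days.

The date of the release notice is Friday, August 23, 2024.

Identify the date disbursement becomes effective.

The last day of the objection period: August 23, 2024 + 30 days = September 22, 2024.
Adding 80 calendar days to September 22, 2024 gives December 11, 2024, which is the last day of the consultation period.
The last day of the response period: 28 calendar days after December 11, 2024 is January 8, 2025.
The date disbursement becomes effective: counting 7 business days from Wednesday, January 8, 2025 (Jan 9, Jan 10, Jan 13, Jan 14, Jan 15, Jan 16, Jan 17, skipping weekends) reaches Friday, January 17, 2025.

January 17, 2025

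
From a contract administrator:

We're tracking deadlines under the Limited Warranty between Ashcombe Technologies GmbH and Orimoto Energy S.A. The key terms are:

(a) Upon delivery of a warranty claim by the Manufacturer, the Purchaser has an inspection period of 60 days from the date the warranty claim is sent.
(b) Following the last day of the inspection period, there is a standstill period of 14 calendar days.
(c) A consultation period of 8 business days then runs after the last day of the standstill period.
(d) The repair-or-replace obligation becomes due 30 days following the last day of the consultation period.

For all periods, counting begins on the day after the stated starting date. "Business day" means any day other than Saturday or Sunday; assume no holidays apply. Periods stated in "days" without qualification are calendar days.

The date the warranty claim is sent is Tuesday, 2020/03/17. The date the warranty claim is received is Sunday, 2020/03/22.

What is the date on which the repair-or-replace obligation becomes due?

2020/07/10

Adding 60 calendar days to 2020/03/17 gives 2020/05/16, which is the last day of the inspection period.
The last day of the standstill period: 14 calendar days after 2020/05/16 is 2020/05/30.
From Saturday, 2020/05/30, 8 business days (Jun 1, Jun 2, Jun 3, Jun 4, Jun 5, Jun 8, Jun 9, Jun 10, skipping weekends) brings us to Wednesday, 2020/06/10, which is the last day of the consultation period.
The date on which the repair-or-replace obligation becomes due: 2020/06/10 + 30 days = 2020/07/10.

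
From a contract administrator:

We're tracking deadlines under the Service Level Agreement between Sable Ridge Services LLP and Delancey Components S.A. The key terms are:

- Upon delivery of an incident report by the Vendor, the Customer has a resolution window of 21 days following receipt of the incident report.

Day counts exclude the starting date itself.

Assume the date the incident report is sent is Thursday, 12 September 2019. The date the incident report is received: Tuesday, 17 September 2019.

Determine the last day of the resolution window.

8 October 2019

The last day of the resolution window: 21 calendar days after 17 September 2019 is 8 October 2019.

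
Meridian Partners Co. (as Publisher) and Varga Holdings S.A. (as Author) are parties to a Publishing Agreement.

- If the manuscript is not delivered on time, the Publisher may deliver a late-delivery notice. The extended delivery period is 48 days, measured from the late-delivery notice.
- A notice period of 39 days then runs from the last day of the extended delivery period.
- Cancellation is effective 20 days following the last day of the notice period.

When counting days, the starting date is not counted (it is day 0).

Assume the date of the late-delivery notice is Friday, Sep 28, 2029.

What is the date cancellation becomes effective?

Jan 13, 2030

The last day of the extended delivery period: 48 calendar days after Sep 28, 2029 is Nov 15, 2029.
The last day of the notice period: 39 calendar days after Nov 15, 2029 is Dec 24, 2029.
Adding 20 calendar days to Dec 24, 2029 gives Jan 13, 2030, which is the date cancellation becomes effective.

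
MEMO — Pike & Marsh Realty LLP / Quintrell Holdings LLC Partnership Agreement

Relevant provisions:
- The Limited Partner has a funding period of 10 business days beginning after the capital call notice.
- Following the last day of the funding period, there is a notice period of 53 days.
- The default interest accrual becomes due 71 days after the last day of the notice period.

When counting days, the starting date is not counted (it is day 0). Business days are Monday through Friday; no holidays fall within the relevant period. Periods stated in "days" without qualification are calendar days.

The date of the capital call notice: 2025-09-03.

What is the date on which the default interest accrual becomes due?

2026-01-19

The last day of the funding period: counting 10 business days from Wednesday, 2025-09-03 (Sep 4, Sep 5, Sep 8, Sep 9, Sep 10, Sep 11, Sep 12, Sep 15, Sep 16, Sep 17, skipping weekends) reaches Wednesday, 2025-09-17.
The last day of the notice period: 53 calendar days after 2025-09-17 is 2025-11-09.
The date on which the default interest accrual becomes due: 2025-11-09 + 71 days = 2026-01-19.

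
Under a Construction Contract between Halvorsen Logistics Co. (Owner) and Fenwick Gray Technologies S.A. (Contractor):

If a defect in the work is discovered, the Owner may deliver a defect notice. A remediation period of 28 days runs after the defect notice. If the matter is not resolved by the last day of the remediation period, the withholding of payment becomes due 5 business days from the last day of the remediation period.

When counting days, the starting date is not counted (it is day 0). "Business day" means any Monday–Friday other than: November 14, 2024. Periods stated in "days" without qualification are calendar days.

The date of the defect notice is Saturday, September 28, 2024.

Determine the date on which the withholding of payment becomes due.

November 1, 2024

Adding 28 calendar days to September 28, 2024 gives October 26, 2024, which is the last day of the remediation period.
The date on which the withholding of payment becomes due: 5 business days after Saturday, October 26, 2024, skipping weekends — Oct 28, Oct 29, Oct 30, Oct 31, Nov 1 — lands on Friday, November 1, 2024.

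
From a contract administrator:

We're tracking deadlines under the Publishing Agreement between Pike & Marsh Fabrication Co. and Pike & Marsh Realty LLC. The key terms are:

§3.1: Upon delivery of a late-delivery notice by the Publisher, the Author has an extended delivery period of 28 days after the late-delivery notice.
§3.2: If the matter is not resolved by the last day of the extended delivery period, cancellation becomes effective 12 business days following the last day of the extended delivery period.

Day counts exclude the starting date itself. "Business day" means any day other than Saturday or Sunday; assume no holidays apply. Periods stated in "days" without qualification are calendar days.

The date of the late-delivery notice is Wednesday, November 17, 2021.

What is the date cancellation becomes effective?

December 31, 2021

Adding 28 calendar days to November 17, 2021 gives December 15, 2021, which is the last day of the extended delivery period.
The date cancellation becomes effective: counting 12 business days from Wednesday, December 15, 2021 (Dec 16, Dec 17, Dec 20, Dec 21, …, Dec 29, Dec 30, Dec 31, skipping weekends) reaches Friday, December 31, 2021.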